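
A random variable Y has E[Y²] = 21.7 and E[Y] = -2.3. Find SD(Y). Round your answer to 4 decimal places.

var(Y) = 21.7 − (-2.3)² = 16.41
SD(Y) = √16.41 ≈ 4.0509

4.0509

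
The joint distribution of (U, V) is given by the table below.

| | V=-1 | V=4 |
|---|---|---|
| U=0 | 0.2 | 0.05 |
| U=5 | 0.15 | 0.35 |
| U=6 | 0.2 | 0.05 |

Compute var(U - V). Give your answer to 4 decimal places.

E[U] = 4,  E[V] = 1.25,  E[UV] = 6.25
var(U) = 21.5 − (4)² = 5.5;  var(V) = 7.75 − (1.25)² = 6.1875
cov(U,V) = 6.25 − (4)(1.25) = 1.25
var(U - V) = (1)²·5.5 + (-1)²·6.1875 + 2·(1)·(-1)·1.25 = 9.1875

9.1875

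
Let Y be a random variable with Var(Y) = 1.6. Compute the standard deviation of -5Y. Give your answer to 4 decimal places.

6.3246

Var(-5Y) = (-5)²·1.6 = 40
SD(-5Y) = √40 ≈ 6.3246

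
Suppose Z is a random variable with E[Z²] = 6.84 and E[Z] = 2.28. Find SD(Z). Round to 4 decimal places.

1.2812

Var(Z) = 6.84 − (2.28)² = 1.6416
SD(Z) = √1.6416 ≈ 1.2812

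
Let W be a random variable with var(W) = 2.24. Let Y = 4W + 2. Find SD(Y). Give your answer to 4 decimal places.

var(4W + 2) = (4)²·2.24 = 35.84
SD(Y) = √35.84 ≈ 5.9867

5.9867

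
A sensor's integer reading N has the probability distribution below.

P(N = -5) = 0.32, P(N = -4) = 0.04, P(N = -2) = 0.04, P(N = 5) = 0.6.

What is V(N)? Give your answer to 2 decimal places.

22.45

E[N] = (-5)(0.32) + (-4)(0.04) + (-2)(0.04) + (5)(0.6) = 1.16
E[N²] = (-5)²(0.32) + (-4)²(0.04) + (-2)²(0.04) + (5)²(0.6) = 23.8
V(N) = E[N²] − (E[N])² = 23.8 − (1.16)² = 22.4544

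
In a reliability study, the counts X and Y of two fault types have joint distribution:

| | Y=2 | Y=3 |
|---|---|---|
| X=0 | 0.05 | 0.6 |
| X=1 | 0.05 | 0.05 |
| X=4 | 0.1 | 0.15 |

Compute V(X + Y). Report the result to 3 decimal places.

E[X] = 1.1,  E[Y] = 2.8,  E[XY] = 2.85
V(X) = 4.1 − (1.1)² = 2.89;  V(Y) = 8 − (2.8)² = 0.16
Cov(X,Y) = 2.85 − (1.1)(2.8) = -0.23
V(X + Y) = (1)²·2.89 + (1)²·0.16 + 2·(1)·(1)·-0.23 = 2.59

2.590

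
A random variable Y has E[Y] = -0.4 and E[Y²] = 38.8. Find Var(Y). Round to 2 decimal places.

38.64

Var(Y) = 38.8 − (-0.4)² = 38.64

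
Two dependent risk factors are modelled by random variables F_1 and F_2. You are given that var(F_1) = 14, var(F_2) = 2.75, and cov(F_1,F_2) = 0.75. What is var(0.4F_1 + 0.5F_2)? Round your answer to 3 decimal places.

3.228

var(0.4F_1 + 0.5F_2) = (0.4)²·var(F_1) + (0.5)²·var(F_2) + 2·(0.4)·(0.5)·cov(F_1,F_2)
= 0.16·14 + 0.25·2.75 + 0.4·0.75 = 3.2275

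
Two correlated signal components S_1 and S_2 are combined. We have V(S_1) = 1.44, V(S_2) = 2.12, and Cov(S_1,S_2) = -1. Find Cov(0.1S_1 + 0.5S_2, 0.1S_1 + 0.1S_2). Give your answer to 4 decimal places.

0.0604

Cov(0.1S_1 + 0.5S_2, 0.1S_1 + 0.1S_2) = (0.1)(0.1)V(S_1) + (0.5)(0.1)V(S_2) + [(0.1)(0.1) + (0.5)(0.1)]Cov(S_1,S_2)
= 0.01·1.44 + 0.05·2.12 + 0.06·-1 = 0.0604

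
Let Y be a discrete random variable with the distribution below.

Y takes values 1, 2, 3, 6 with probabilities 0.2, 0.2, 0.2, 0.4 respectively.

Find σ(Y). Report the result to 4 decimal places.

E[Y] = (1)(0.2) + (2)(0.2) + (3)(0.2) + (6)(0.4) = 3.6
E[Y²] = (1)²(0.2) + (2)²(0.2) + (3)²(0.2) + (6)²(0.4) = 17.2
var(Y) = E[Y²] − (E[Y])² = 17.2 − (3.6)² = 4.24
σ(Y) = √4.24 ≈ 2.0591

2.0591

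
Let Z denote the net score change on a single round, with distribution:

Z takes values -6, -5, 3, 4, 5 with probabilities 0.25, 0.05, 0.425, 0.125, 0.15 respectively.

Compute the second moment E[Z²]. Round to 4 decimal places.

E[Z²] = (-6)²(0.25) + (-5)²(0.05) + (3)²(0.425) + (4)²(0.125) + (5)²(0.15) = 19.825

19.8250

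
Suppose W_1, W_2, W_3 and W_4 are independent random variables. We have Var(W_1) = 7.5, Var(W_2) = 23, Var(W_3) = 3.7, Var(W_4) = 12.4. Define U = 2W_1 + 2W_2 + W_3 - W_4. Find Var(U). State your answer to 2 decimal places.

By independence, Var(U) = (2)²Var(W_1) + (2)²Var(W_2) + (1)²Var(W_3) + (-1)²Var(W_4)
= (2)²·7.5 + (2)²·23 + (1)²·3.7 + (-1)²·12.4 = 138.1

138.10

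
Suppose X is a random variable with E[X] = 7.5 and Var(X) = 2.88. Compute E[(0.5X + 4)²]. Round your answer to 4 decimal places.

60.7825

E[0.5X + 4] = 0.5·7.5 + 4 = 7.75
Var(0.5X + 4) = (0.5)²·2.88 = 0.72
E[(0.5X + 4)²] = Var((0.5X + 4)) + (E[(0.5X + 4)])² = 0.72 + (7.75)² = 60.7825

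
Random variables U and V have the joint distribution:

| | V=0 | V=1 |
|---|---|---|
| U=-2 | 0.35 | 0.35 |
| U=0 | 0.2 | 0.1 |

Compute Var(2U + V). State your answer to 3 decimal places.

E[U] = -1.4,  E[V] = 0.45,  E[UV] = -0.7
Var(U) = 2.8 − (-1.4)² = 0.84;  Var(V) = 0.45 − (0.45)² = 0.2475
Cov(U,V) = -0.7 − (-1.4)(0.45) = -0.07
Var(2U + V) = (2)²·0.84 + (1)²·0.2475 + 2·(2)·(1)·-0.07 = 3.3275

3.328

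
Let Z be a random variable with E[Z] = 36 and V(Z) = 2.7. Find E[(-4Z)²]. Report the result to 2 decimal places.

E[-4Z] = -4·36 = -144
V(-4Z) = (-4)²·2.7 = 43.2
E[(-4Z)²] = V((-4Z)) + (E[(-4Z)])² = 43.2 + (-144)² = 20779.2

20779.20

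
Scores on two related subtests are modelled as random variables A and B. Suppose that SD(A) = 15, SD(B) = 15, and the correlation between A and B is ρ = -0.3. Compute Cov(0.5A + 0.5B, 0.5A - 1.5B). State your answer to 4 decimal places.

Var(A) = (15)² = 225;  Var(B) = (15)² = 225
Cov(A,B) = ρ·SD(A)·SD(B) = -0.3·15·15 = -67.5
Cov(0.5A + 0.5B, 0.5A - 1.5B) = (0.5)(0.5)Var(A) + (0.5)(-1.5)Var(B) + [(0.5)(-1.5) + (0.5)(0.5)]Cov(A,B)
= 0.25·225 + -0.75·225 + -0.5·-67.5 = -78.75

-78.7500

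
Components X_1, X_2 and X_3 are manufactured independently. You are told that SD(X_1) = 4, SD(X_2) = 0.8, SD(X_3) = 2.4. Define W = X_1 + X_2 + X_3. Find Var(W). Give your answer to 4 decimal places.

Var(X_1) = 16, Var(X_2) = 0.64, Var(X_3) = 5.76
By independence, Var(W) = (1)²Var(X_1) + (1)²Var(X_2) + (1)²Var(X_3)
= (1)²·16 + (1)²·0.64 + (1)²·5.76 = 22.4

22.4000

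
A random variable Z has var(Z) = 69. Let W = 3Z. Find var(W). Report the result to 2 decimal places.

621.00

var(3Z) = (3)²·var(Z) = 9·69 = 621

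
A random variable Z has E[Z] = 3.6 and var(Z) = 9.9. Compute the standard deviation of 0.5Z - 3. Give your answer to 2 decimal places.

var(0.5Z - 3) = (0.5)²·9.9 = 2.475
SD(0.5Z - 3) = √2.475 ≈ 1.57

1.57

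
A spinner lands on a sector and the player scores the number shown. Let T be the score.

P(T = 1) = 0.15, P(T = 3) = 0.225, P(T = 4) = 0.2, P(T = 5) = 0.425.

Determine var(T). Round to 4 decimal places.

1.9375

E[T] = (1)(0.15) + (3)(0.225) + (4)(0.2) + (5)(0.425) = 3.75
E[T²] = (1)²(0.15) + (3)²(0.225) + (4)²(0.2) + (5)²(0.425) = 16
var(T) = E[T²] − (E[T])² = 16 − (3.75)² = 1.9375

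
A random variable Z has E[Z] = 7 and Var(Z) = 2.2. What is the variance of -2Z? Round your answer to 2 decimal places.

Var(-2Z) = (-2)²·Var(Z) = 4·2.2 = 8.8

8.80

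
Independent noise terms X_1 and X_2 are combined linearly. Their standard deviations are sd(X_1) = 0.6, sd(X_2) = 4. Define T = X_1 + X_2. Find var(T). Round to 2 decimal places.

var(X_1) = 0.36, var(X_2) = 16
By independence, var(T) = (1)²var(X_1) + (1)²var(X_2)
= (1)²·0.36 + (1)²·16 = 16.36

16.36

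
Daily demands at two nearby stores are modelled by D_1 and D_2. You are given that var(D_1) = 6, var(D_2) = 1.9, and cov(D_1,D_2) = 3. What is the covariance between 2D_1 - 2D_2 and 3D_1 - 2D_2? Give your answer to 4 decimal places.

cov(2D_1 - 2D_2, 3D_1 - 2D_2) = (2)(3)var(D_1) + (-2)(-2)var(D_2) + [(2)(-2) + (-2)(3)]cov(D_1,D_2)
= 6·6 + 4·1.9 + -10·3 = 13.6

13.6000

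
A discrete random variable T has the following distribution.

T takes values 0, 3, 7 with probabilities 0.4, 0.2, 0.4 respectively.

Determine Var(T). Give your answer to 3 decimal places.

E[T] = (0)(0.4) + (3)(0.2) + (7)(0.4) = 3.4
E[T²] = (0)²(0.4) + (3)²(0.2) + (7)²(0.4) = 21.4
Var(T) = E[T²] − (E[T])² = 21.4 − (3.4)² = 9.84

9.840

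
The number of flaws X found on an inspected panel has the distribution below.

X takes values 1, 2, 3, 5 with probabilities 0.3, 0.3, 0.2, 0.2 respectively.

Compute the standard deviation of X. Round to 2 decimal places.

1.43

E[X] = (1)(0.3) + (2)(0.3) + (3)(0.2) + (5)(0.2) = 2.5
E[X²] = (1)²(0.3) + (2)²(0.3) + (3)²(0.2) + (5)²(0.2) = 8.3
Var(X) = E[X²] − (E[X])² = 8.3 − (2.5)² = 2.05
σ(X) = √2.05 ≈ 1.43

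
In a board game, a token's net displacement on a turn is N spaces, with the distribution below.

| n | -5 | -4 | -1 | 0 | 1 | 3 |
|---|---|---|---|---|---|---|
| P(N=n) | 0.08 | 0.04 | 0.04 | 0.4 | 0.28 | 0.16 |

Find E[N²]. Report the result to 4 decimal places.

E[N²] = (-5)²(0.08) + (-4)²(0.04) + (-1)²(0.04) + (0)²(0.4) + (1)²(0.28) + (3)²(0.16) = 4.4

4.4000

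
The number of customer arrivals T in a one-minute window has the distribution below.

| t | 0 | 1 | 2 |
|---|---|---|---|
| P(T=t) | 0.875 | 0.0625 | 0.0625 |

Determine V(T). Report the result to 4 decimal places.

E[T] = (0)(0.875) + (1)(0.0625) + (2)(0.0625) = 0.1875
E[T²] = (0)²(0.875) + (1)²(0.0625) + (2)²(0.0625) = 0.3125
V(T) = E[T²] − (E[T])² = 0.3125 − (0.1875)² = 0.27734375

0.2773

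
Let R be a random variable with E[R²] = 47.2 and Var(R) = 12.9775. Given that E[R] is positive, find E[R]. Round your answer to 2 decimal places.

(E[R])² = E[R²] − Var(R) = 47.2 − 12.9775 = 34.2225
E[R] = √34.2225 = 5.85

5.85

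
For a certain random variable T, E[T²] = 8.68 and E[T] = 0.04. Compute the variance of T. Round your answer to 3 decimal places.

Var(T) = 8.68 − (0.04)² = 8.6784

8.678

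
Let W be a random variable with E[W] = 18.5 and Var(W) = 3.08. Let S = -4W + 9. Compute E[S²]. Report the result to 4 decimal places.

4274.2800

E[-4W + 9] = -4·18.5 + 9 = -65
Var(-4W + 9) = (-4)²·3.08 = 49.28
E[S²] = Var(S) + (E[S])² = 49.28 + (-65)² = 4274.28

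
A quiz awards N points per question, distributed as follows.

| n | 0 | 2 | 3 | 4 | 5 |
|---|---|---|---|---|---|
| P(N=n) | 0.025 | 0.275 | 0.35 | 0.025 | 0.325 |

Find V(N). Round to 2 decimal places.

1.72

E[N] = (0)(0.025) + (2)(0.275) + (3)(0.35) + (4)(0.025) + (5)(0.325) = 3.325
E[N²] = (0)²(0.025) + (2)²(0.275) + (3)²(0.35) + (4)²(0.025) + (5)²(0.325) = 12.775
V(N) = E[N²] − (E[N])² = 12.775 − (3.325)² = 1.719375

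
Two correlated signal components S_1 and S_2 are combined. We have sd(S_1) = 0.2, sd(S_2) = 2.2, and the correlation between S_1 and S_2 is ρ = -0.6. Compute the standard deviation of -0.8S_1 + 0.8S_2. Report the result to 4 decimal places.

Var(S_1) = (0.2)² = 0.04;  Var(S_2) = (2.2)² = 4.84
cov(S_1,S_2) = ρ·sd(S_1)·sd(S_2) = -0.6·0.2·2.2 = -0.264
Var(-0.8S_1 + 0.8S_2) = (-0.8)²·Var(S_1) + (0.8)²·Var(S_2) + 2·(-0.8)·(0.8)·cov(S_1,S_2)
= 0.64·0.04 + 0.64·4.84 + -1.28·-0.264 = 3.46112
sd(-0.8S_1 + 0.8S_2) = √3.46112 ≈ 1.8604

1.8604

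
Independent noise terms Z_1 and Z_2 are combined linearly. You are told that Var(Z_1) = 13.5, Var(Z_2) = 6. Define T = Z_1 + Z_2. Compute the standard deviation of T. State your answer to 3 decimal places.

4.416

By independence, Var(T) = (1)²Var(Z_1) + (1)²Var(Z_2)
= (1)²·13.5 + (1)²·6 = 19.5
SD(T) = √19.5 ≈ 4.416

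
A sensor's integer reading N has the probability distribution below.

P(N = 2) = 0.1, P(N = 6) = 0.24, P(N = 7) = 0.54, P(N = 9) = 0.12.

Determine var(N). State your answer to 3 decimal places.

E[N] = (2)(0.1) + (6)(0.24) + (7)(0.54) + (9)(0.12) = 6.5
E[N²] = (2)²(0.1) + (6)²(0.24) + (7)²(0.54) + (9)²(0.12) = 45.22
var(N) = E[N²] − (E[N])² = 45.22 − (6.5)² = 2.97

2.970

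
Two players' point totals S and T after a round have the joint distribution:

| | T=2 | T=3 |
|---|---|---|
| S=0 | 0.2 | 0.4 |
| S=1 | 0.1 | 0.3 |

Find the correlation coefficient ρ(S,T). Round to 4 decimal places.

0.0891

E[S] = 0.4,  E[T] = 2.7
E[ST] = 1.1
Cov(S,T) = E[ST] − E[S]E[T] = 1.1 − (0.4)(2.7) = 0.02
V(S) = 0.24,  V(T) = 0.21
ρ = 0.02 / √(0.24·0.21) ≈ 0.0891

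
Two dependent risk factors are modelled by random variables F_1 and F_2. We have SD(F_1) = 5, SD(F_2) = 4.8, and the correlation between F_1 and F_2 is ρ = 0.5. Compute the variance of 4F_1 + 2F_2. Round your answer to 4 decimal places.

V(F_1) = (5)² = 25;  V(F_2) = (4.8)² = 23.04
cov(F_1,F_2) = ρ·SD(F_1)·SD(F_2) = 0.5·5·4.8 = 12
V(4F_1 + 2F_2) = (4)²·V(F_1) + (2)²·V(F_2) + 2·(4)·(2)·cov(F_1,F_2)
= 16·25 + 4·23.04 + 16·12 = 684.16

684.1600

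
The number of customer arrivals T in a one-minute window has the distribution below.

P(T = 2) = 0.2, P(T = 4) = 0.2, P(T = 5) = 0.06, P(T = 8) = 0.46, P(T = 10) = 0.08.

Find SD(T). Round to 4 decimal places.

E[T] = (2)(0.2) + (4)(0.2) + (5)(0.06) + (8)(0.46) + (10)(0.08) = 5.98
E[T²] = (2)²(0.2) + (4)²(0.2) + (5)²(0.06) + (8)²(0.46) + (10)²(0.08) = 42.94
Var(T) = E[T²] − (E[T])² = 42.94 − (5.98)² = 7.1796
SD(T) = √7.1796 ≈ 2.6795

2.6795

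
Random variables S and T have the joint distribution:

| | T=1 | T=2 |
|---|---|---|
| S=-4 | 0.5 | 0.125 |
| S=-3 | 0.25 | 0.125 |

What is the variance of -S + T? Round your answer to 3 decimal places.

0.359

E[S] = -3.625,  E[T] = 1.25,  E[ST] = -4.5
Var(S) = 13.375 − (-3.625)² = 0.234375;  Var(T) = 1.75 − (1.25)² = 0.1875
Cov(S,T) = -4.5 − (-3.625)(1.25) = 0.03125
Var(-S + T) = (-1)²·0.234375 + (1)²·0.1875 + 2·(-1)·(1)·0.03125 = 0.359375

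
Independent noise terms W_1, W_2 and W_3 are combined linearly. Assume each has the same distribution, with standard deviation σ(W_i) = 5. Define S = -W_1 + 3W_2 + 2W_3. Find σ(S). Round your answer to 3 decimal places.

Var(W_i) = (5)² = 25
By independence, Var(S) = (-1)²Var(W_1) + (3)²Var(W_2) + (2)²Var(W_3)
= (-1)²·25 + (3)²·25 + (2)²·25 = 350
σ(S) = √350 ≈ 18.708

18.708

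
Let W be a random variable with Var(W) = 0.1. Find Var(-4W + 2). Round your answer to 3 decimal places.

Var(-4W + 2) = (-4)²·Var(W) = 16·0.1 = 1.6

1.600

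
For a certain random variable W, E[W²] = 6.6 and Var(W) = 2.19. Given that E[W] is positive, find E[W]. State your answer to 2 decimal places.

2.10

(E[W])² = E[W²] − Var(W) = 6.6 − 2.19 = 4.41
E[W] = √4.41 = 2.1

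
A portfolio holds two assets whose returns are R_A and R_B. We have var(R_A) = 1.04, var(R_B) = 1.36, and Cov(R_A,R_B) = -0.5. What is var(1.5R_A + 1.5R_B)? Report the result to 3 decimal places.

3.150

var(1.5R_A + 1.5R_B) = (1.5)²·var(R_A) + (1.5)²·var(R_B) + 2·(1.5)·(1.5)·Cov(R_A,R_B)
= 2.25·1.04 + 2.25·1.36 + 4.5·-0.5 = 3.15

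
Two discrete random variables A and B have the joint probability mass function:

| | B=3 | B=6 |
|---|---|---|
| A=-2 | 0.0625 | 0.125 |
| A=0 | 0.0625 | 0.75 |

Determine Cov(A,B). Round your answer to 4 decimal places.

E[A] = -0.375,  E[B] = 5.625
E[AB] = -1.875
Cov(A,B) = E[AB] − E[A]E[B] = -1.875 − (-0.375)(5.625) = 0.234375

0.2344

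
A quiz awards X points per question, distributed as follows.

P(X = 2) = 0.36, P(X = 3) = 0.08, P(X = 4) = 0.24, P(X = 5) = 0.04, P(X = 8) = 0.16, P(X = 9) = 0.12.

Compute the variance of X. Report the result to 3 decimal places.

E[X] = (2)(0.36) + (3)(0.08) + (4)(0.24) + (5)(0.04) + (8)(0.16) + (9)(0.12) = 4.48
E[X²] = (2)²(0.36) + (3)²(0.08) + (4)²(0.24) + (5)²(0.04) + (8)²(0.16) + (9)²(0.12) = 26.96
Var(X) = E[X²] − (E[X])² = 26.96 − (4.48)² = 6.8896

6.890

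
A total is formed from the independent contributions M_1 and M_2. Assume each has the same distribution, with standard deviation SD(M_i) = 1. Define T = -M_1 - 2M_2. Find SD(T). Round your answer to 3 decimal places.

Var(M_i) = (1)² = 1
By independence, Var(T) = (-1)²Var(M_1) + (-2)²Var(M_2)
= (-1)²·1 + (-2)²·1 = 5
SD(T) = √5 ≈ 2.236

2.236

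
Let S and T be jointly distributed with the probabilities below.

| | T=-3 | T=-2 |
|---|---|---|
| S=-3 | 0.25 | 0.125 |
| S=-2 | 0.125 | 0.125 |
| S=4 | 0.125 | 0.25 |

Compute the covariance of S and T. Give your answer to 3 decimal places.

E[S] = -0.125,  E[T] = -2.5
E[ST] = 0.75
cov(S,T) = E[ST] − E[S]E[T] = 0.75 − (-0.125)(-2.5) = 0.4375

0.438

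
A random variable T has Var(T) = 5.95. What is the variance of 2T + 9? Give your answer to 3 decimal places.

Var(2T + 9) = (2)²·Var(T) = 4·5.95 = 23.8

23.800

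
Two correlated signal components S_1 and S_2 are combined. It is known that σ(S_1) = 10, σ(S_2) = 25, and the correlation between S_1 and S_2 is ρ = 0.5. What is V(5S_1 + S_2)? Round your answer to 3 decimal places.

4375.000

V(S_1) = (10)² = 100;  V(S_2) = (25)² = 625
Cov(S_1,S_2) = ρ·σ(S_1)·σ(S_2) = 0.5·10·25 = 125
V(5S_1 + S_2) = (5)²·V(S_1) + (1)²·V(S_2) + 2·(5)·(1)·Cov(S_1,S_2)
= 25·100 + 1·625 + 10·125 = 4375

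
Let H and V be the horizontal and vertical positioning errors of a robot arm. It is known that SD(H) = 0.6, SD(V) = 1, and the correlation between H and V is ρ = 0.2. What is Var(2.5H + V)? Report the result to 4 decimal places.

Var(H) = (0.6)² = 0.36;  Var(V) = (1)² = 1
Cov(H,V) = ρ·SD(H)·SD(V) = 0.2·0.6·1 = 0.12
Var(2.5H + V) = (2.5)²·Var(H) + (1)²·Var(V) + 2·(2.5)·(1)·Cov(H,V)
= 6.25·0.36 + 1·1 + 5·0.12 = 3.85

3.8500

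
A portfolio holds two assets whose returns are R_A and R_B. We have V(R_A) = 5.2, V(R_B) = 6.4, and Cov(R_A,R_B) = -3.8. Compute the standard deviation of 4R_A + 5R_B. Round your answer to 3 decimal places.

9.550

V(4R_A + 5R_B) = (4)²·V(R_A) + (5)²·V(R_B) + 2·(4)·(5)·Cov(R_A,R_B)
= 16·5.2 + 25·6.4 + 40·-3.8 = 91.2
σ(4R_A + 5R_B) = √91.2 ≈ 9.550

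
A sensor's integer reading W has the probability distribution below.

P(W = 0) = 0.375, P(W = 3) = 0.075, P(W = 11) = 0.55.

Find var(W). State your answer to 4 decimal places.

E[W] = (0)(0.375) + (3)(0.075) + (11)(0.55) = 6.275
E[W²] = (0)²(0.375) + (3)²(0.075) + (11)²(0.55) = 67.225
var(W) = E[W²] − (E[W])² = 67.225 − (6.275)² = 27.849375

27.8494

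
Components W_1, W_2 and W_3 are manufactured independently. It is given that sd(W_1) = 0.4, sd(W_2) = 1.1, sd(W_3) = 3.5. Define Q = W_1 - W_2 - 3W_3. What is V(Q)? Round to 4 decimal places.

111.6200

V(W_1) = 0.16, V(W_2) = 1.21, V(W_3) = 12.25
By independence, V(Q) = (1)²V(W_1) + (-1)²V(W_2) + (-3)²V(W_3)
= (1)²·0.16 + (-1)²·1.21 + (-3)²·12.25 = 111.62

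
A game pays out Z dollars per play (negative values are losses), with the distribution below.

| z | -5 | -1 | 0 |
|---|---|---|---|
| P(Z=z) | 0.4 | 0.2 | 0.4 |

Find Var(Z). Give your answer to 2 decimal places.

E[Z] = (-5)(0.4) + (-1)(0.2) + (0)(0.4) = -2.2
E[Z²] = (-5)²(0.4) + (-1)²(0.2) + (0)²(0.4) = 10.2
Var(Z) = E[Z²] − (E[Z])² = 10.2 − (-2.2)² = 5.36

5.36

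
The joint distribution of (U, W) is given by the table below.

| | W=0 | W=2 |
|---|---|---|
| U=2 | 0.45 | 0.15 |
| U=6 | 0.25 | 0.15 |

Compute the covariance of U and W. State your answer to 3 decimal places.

E[U] = 3.6,  E[W] = 0.6
E[UW] = 2.4
cov(U,W) = E[UW] − E[U]E[W] = 2.4 − (3.6)(0.6) = 0.24

0.240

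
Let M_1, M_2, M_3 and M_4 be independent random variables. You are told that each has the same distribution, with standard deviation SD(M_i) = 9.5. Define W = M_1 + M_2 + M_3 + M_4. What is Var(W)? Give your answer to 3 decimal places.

361.000

Var(M_i) = (9.5)² = 90.25
By independence, Var(W) = (1)²Var(M_1) + (1)²Var(M_2) + (1)²Var(M_3) + (1)²Var(M_4)
= (1)²·90.25 + (1)²·90.25 + (1)²·90.25 + (1)²·90.25 = 361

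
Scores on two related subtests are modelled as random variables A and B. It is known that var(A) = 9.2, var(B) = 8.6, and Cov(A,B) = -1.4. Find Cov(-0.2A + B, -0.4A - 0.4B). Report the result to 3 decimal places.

Cov(-0.2A + B, -0.4A - 0.4B) = (-0.2)(-0.4)var(A) + (1)(-0.4)var(B) + [(-0.2)(-0.4) + (1)(-0.4)]Cov(A,B)
= 0.08·9.2 + -0.4·8.6 + -0.32·-1.4 = -2.256

-2.256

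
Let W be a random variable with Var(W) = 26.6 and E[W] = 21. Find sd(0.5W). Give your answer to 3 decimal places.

Var(0.5W) = (0.5)²·26.6 = 6.65
sd(0.5W) = √6.65 ≈ 2.579

2.579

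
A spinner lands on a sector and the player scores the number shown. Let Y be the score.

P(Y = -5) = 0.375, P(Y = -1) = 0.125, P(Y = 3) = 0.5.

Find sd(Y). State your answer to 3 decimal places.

E[Y] = (-5)(0.375) + (-1)(0.125) + (3)(0.5) = -0.5
E[Y²] = (-5)²(0.375) + (-1)²(0.125) + (3)²(0.5) = 14
Var(Y) = E[Y²] − (E[Y])² = 14 − (-0.5)² = 13.75
sd(Y) = √13.75 ≈ 3.708

3.708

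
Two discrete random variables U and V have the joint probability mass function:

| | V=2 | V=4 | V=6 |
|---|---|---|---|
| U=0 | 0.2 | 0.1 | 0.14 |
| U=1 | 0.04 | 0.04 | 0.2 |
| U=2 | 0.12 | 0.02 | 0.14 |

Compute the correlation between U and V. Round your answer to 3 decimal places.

E[U] = 0.84,  E[V] = 4.24
E[UV] = 3.76
cov(U,V) = E[UV] − E[U]E[V] = 3.76 − (0.84)(4.24) = 0.1984
Var(U) = 0.6944,  Var(V) = 3.3024
ρ = 0.1984 / √(0.6944·3.3024) ≈ 0.131

0.131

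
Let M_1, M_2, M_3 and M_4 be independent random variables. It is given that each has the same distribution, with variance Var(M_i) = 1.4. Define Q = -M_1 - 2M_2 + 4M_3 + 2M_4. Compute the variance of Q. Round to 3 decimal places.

35.000

By independence, Var(Q) = (-1)²Var(M_1) + (-2)²Var(M_2) + (4)²Var(M_3) + (2)²Var(M_4)
= (-1)²·1.4 + (-2)²·1.4 + (4)²·1.4 + (2)²·1.4 = 35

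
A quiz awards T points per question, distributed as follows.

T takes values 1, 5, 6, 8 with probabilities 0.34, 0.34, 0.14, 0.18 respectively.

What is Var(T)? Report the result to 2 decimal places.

6.74

E[T] = (1)(0.34) + (5)(0.34) + (6)(0.14) + (8)(0.18) = 4.32
E[T²] = (1)²(0.34) + (5)²(0.34) + (6)²(0.14) + (8)²(0.18) = 25.4
Var(T) = E[T²] − (E[T])² = 25.4 − (4.32)² = 6.7376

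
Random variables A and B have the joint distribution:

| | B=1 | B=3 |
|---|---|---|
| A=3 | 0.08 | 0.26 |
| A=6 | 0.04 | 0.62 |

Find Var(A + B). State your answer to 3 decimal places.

E[A] = 4.98,  E[B] = 2.76,  E[AB] = 13.98
Var(A) = 26.82 − (4.98)² = 2.0196;  Var(B) = 8.04 − (2.76)² = 0.4224
Cov(A,B) = 13.98 − (4.98)(2.76) = 0.2352
Var(A + B) = (1)²·2.0196 + (1)²·0.4224 + 2·(1)·(1)·0.2352 = 2.9124

2.912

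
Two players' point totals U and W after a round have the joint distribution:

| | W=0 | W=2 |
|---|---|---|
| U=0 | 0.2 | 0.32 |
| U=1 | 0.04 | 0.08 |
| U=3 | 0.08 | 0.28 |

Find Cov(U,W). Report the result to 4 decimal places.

0.2080

E[U] = 1.2,  E[W] = 1.36
E[UW] = 1.84
Cov(U,W) = E[UW] − E[U]E[W] = 1.84 − (1.2)(1.36) = 0.208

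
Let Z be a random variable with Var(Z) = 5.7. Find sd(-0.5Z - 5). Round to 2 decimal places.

1.19

Var(-0.5Z - 5) = (-0.5)²·5.7 = 1.425
sd(-0.5Z - 5) = √1.425 ≈ 1.19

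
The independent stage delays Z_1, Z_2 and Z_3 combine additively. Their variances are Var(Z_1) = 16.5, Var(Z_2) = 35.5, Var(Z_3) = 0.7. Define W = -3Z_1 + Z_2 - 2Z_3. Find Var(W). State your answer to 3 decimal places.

By independence, Var(W) = (-3)²Var(Z_1) + (1)²Var(Z_2) + (-2)²Var(Z_3)
= (-3)²·16.5 + (1)²·35.5 + (-2)²·0.7 = 186.8

186.800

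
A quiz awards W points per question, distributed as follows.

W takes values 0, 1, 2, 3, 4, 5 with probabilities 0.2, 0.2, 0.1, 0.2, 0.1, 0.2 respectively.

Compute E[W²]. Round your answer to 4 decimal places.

9.0000

E[W²] = (0)²(0.2) + (1)²(0.2) + (2)²(0.1) + (3)²(0.2) + (4)²(0.1) + (5)²(0.2) = 9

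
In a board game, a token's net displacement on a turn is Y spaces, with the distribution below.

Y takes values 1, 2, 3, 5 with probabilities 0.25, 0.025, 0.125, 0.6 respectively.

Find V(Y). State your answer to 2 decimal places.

E[Y] = (1)(0.25) + (2)(0.025) + (3)(0.125) + (5)(0.6) = 3.675
E[Y²] = (1)²(0.25) + (2)²(0.025) + (3)²(0.125) + (5)²(0.6) = 16.475
V(Y) = E[Y²] − (E[Y])² = 16.475 − (3.675)² = 2.969375

2.97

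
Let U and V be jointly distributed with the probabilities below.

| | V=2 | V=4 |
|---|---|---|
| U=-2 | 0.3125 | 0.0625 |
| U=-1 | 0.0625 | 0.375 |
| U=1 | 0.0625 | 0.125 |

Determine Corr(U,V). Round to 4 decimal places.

0.3563

E[U] = -1,  E[V] = 3.125
E[UV] = -2.75
Cov(U,V) = E[UV] − E[U]E[V] = -2.75 − (-1)(3.125) = 0.375
var(U) = 1.125,  var(V) = 0.984375
ρ = 0.375 / √(1.125·0.984375) ≈ 0.3563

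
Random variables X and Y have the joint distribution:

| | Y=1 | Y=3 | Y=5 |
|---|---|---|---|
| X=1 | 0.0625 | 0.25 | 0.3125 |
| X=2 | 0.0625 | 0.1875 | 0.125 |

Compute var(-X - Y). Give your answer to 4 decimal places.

E[X] = 1.375,  E[Y] = 3.625,  E[XY] = 4.875
var(X) = 2.125 − (1.375)² = 0.234375;  var(Y) = 15 − (3.625)² = 1.859375
cov(X,Y) = 4.875 − (1.375)(3.625) = -0.109375
var(-X - Y) = (-1)²·0.234375 + (-1)²·1.859375 + 2·(-1)·(-1)·-0.109375 = 1.875

1.8750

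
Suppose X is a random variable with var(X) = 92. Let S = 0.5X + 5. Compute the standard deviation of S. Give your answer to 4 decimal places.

4.7958

var(0.5X + 5) = (0.5)²·92 = 23
SD(S) = √23 ≈ 4.7958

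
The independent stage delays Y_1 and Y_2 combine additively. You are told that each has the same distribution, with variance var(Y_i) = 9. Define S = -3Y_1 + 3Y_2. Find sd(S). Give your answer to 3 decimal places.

By independence, var(S) = (-3)²var(Y_1) + (3)²var(Y_2)
= (-3)²·9 + (3)²·9 = 162
sd(S) = √162 ≈ 12.728

12.728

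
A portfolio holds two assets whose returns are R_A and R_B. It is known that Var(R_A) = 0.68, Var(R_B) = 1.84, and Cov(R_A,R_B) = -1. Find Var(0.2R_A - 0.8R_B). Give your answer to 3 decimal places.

1.525

Var(0.2R_A - 0.8R_B) = (0.2)²·Var(R_A) + (-0.8)²·Var(R_B) + 2·(0.2)·(-0.8)·Cov(R_A,R_B)
= 0.04·0.68 + 0.64·1.84 + -0.32·-1 = 1.5248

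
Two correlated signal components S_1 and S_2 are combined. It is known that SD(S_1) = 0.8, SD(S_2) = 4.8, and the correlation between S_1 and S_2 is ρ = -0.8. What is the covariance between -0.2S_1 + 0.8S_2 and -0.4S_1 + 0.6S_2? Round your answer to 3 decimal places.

12.462

var(S_1) = (0.8)² = 0.64;  var(S_2) = (4.8)² = 23.04
Cov(S_1,S_2) = ρ·SD(S_1)·SD(S_2) = -0.8·0.8·4.8 = -3.072
Cov(-0.2S_1 + 0.8S_2, -0.4S_1 + 0.6S_2) = (-0.2)(-0.4)var(S_1) + (0.8)(0.6)var(S_2) + [(-0.2)(0.6) + (0.8)(-0.4)]Cov(S_1,S_2)
= 0.08·0.64 + 0.48·23.04 + -0.44·-3.072 = 12.46208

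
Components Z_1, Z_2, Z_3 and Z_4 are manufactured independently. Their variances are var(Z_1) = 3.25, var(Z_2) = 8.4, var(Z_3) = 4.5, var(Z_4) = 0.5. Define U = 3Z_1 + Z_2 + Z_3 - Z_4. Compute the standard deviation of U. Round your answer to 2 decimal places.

6.53

By independence, var(U) = (3)²var(Z_1) + (1)²var(Z_2) + (1)²var(Z_3) + (-1)²var(Z_4)
= (3)²·3.25 + (1)²·8.4 + (1)²·4.5 + (-1)²·0.5 = 42.65
sd(U) = √42.65 ≈ 6.53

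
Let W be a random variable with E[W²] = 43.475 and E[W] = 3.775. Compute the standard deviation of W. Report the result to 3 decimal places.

V(W) = 43.475 − (3.775)² = 29.224375
σ(W) = √29.224375 ≈ 5.406

5.406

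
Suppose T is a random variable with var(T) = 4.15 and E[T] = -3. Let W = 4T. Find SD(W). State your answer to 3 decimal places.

8.149

var(4T) = (4)²·4.15 = 66.4
SD(W) = √66.4 ≈ 8.149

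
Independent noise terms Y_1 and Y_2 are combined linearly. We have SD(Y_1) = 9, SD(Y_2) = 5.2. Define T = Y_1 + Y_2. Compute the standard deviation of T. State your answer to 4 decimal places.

V(Y_1) = 81, V(Y_2) = 27.04
By independence, V(T) = (1)²V(Y_1) + (1)²V(Y_2)
= (1)²·81 + (1)²·27.04 = 108.04
SD(T) = √108.04 ≈ 10.3942

10.3942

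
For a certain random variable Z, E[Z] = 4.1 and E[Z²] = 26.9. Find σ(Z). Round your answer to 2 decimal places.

V(Z) = 26.9 − (4.1)² = 10.09
σ(Z) = √10.09 ≈ 3.18

3.18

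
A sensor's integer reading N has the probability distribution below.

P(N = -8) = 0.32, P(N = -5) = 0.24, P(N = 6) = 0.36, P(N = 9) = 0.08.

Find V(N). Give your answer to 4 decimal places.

E[N] = (-8)(0.32) + (-5)(0.24) + (6)(0.36) + (9)(0.08) = -0.88
E[N²] = (-8)²(0.32) + (-5)²(0.24) + (6)²(0.36) + (9)²(0.08) = 45.92
V(N) = E[N²] − (E[N])² = 45.92 − (-0.88)² = 45.1456

45.1456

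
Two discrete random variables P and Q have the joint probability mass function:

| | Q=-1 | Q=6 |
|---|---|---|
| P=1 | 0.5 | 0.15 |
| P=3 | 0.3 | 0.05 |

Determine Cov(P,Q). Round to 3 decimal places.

E[P] = 1.7,  E[Q] = 0.4
E[PQ] = 0.4
Cov(P,Q) = E[PQ] − E[P]E[Q] = 0.4 − (1.7)(0.4) = -0.28

-0.280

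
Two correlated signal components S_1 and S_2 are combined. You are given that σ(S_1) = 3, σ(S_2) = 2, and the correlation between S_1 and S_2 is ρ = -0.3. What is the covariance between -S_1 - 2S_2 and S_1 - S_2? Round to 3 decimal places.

Var(S_1) = (3)² = 9;  Var(S_2) = (2)² = 4
Cov(S_1,S_2) = ρ·σ(S_1)·σ(S_2) = -0.3·3·2 = -1.8
Cov(-S_1 - 2S_2, S_1 - S_2) = (-1)(1)Var(S_1) + (-2)(-1)Var(S_2) + [(-1)(-1) + (-2)(1)]Cov(S_1,S_2)
= -1·9 + 2·4 + -1·-1.8 = 0.8

0.800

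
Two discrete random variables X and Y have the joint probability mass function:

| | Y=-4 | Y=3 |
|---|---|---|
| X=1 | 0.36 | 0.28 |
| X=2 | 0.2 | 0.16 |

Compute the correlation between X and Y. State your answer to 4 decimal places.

E[X] = 1.36,  E[Y] = -0.92
E[XY] = -1.24
Cov(X,Y) = E[XY] − E[X]E[Y] = -1.24 − (1.36)(-0.92) = 0.0112
var(X) = 0.2304,  var(Y) = 12.0736
ρ = 0.0112 / √(0.2304·12.0736) ≈ 0.0067

0.0067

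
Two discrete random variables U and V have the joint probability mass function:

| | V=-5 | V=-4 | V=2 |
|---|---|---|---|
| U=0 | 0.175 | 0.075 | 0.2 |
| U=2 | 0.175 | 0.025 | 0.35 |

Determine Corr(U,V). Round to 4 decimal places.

0.1797

E[U] = 1.1,  E[V] = -1.05
E[UV] = -0.55
Cov(U,V) = E[UV] − E[U]E[V] = -0.55 − (1.1)(-1.05) = 0.605
Var(U) = 0.99,  Var(V) = 11.4475
ρ = 0.605 / √(0.99·11.4475) ≈ 0.1797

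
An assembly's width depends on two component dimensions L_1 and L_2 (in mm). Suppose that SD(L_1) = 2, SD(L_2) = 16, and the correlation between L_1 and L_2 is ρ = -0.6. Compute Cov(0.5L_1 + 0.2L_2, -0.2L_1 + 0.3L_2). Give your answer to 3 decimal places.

var(L_1) = (2)² = 4;  var(L_2) = (16)² = 256
Cov(L_1,L_2) = ρ·SD(L_1)·SD(L_2) = -0.6·2·16 = -19.2
Cov(0.5L_1 + 0.2L_2, -0.2L_1 + 0.3L_2) = (0.5)(-0.2)var(L_1) + (0.2)(0.3)var(L_2) + [(0.5)(0.3) + (0.2)(-0.2)]Cov(L_1,L_2)
= -0.1·4 + 0.06·256 + 0.11·-19.2 = 12.848

12.848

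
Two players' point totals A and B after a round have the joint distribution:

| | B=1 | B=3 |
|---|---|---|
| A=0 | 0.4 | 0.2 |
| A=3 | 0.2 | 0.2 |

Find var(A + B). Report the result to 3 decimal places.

E[A] = 1.2,  E[B] = 1.8,  E[AB] = 2.4
var(A) = 3.6 − (1.2)² = 2.16;  var(B) = 4.2 − (1.8)² = 0.96
cov(A,B) = 2.4 − (1.2)(1.8) = 0.24
var(A + B) = (1)²·2.16 + (1)²·0.96 + 2·(1)·(1)·0.24 = 3.6

3.600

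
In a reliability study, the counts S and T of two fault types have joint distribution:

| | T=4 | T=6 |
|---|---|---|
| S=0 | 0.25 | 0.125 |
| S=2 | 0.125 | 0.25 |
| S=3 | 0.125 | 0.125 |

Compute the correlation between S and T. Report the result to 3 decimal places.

0.204

E[S] = 1.5,  E[T] = 5
E[ST] = 7.75
Cov(S,T) = E[ST] − E[S]E[T] = 7.75 − (1.5)(5) = 0.25
V(S) = 1.5,  V(T) = 1
ρ = 0.25 / √(1.5·1) ≈ 0.204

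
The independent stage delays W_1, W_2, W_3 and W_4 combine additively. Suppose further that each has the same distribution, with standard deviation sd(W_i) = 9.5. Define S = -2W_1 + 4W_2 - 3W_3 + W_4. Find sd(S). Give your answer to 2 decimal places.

52.03

Var(W_i) = (9.5)² = 90.25
By independence, Var(S) = (-2)²Var(W_1) + (4)²Var(W_2) + (-3)²Var(W_3) + (1)²Var(W_4)
= (-2)²·90.25 + (4)²·90.25 + (-3)²·90.25 + (1)²·90.25 = 2707.5
sd(S) = √2707.5 ≈ 52.03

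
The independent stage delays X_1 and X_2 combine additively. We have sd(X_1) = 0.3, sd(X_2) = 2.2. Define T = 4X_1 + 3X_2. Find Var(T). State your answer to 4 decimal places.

Var(X_1) = 0.09, Var(X_2) = 4.84
By independence, Var(T) = (4)²Var(X_1) + (3)²Var(X_2)
= (4)²·0.09 + (3)²·4.84 = 45

45.0000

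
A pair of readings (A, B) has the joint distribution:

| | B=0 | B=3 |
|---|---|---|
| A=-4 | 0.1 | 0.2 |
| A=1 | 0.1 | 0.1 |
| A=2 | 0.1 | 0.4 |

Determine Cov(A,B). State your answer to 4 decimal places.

0.3000

E[A] = 0,  E[B] = 2.1
E[AB] = 0.3
Cov(A,B) = E[AB] − E[A]E[B] = 0.3 − (0)(2.1) = 0.3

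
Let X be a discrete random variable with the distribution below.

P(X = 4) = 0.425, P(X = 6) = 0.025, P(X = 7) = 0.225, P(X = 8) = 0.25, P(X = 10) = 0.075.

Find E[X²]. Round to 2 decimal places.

E[X²] = (4)²(0.425) + (6)²(0.025) + (7)²(0.225) + (8)²(0.25) + (10)²(0.075) = 42.225

42.23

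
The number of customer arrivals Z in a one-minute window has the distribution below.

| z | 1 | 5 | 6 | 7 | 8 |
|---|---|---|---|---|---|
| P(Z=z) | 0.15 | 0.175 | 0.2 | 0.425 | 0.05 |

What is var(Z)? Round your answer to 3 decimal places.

E[Z] = (1)(0.15) + (5)(0.175) + (6)(0.2) + (7)(0.425) + (8)(0.05) = 5.6
E[Z²] = (1)²(0.15) + (5)²(0.175) + (6)²(0.2) + (7)²(0.425) + (8)²(0.05) = 35.75
var(Z) = E[Z²] − (E[Z])² = 35.75 − (5.6)² = 4.39

4.390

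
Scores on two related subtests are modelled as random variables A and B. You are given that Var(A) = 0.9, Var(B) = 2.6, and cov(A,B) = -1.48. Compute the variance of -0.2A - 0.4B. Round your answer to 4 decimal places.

0.2152

Var(-0.2A - 0.4B) = (-0.2)²·Var(A) + (-0.4)²·Var(B) + 2·(-0.2)·(-0.4)·cov(A,B)
= 0.04·0.9 + 0.16·2.6 + 0.16·-1.48 = 0.2152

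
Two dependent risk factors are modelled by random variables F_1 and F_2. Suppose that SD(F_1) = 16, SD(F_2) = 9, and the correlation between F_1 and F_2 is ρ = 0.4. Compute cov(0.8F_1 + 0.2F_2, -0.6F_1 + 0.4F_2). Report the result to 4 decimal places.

-104.8800

Var(F_1) = (16)² = 256;  Var(F_2) = (9)² = 81
cov(F_1,F_2) = ρ·SD(F_1)·SD(F_2) = 0.4·16·9 = 57.6
cov(0.8F_1 + 0.2F_2, -0.6F_1 + 0.4F_2) = (0.8)(-0.6)Var(F_1) + (0.2)(0.4)Var(F_2) + [(0.8)(0.4) + (0.2)(-0.6)]cov(F_1,F_2)
= -0.48·256 + 0.08·81 + 0.2·57.6 = -104.88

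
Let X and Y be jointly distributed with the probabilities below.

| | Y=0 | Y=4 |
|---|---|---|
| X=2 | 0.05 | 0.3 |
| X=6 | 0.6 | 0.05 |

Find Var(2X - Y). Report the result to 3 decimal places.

29.560

E[X] = 4.6,  E[Y] = 1.4,  E[XY] = 3.6
Var(X) = 24.8 − (4.6)² = 3.64;  Var(Y) = 5.6 − (1.4)² = 3.64
Cov(X,Y) = 3.6 − (4.6)(1.4) = -2.84
Var(2X - Y) = (2)²·3.64 + (-1)²·3.64 + 2·(2)·(-1)·-2.84 = 29.56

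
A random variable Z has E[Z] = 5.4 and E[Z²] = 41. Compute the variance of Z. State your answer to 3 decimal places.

Var(Z) = 41 − (5.4)² = 11.84

11.840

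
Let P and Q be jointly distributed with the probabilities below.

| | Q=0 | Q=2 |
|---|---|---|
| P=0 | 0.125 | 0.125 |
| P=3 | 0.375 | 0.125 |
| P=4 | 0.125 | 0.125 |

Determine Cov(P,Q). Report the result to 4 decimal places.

-0.1250

E[P] = 2.5,  E[Q] = 0.75
E[PQ] = 1.75
Cov(P,Q) = E[PQ] − E[P]E[Q] = 1.75 − (2.5)(0.75) = -0.125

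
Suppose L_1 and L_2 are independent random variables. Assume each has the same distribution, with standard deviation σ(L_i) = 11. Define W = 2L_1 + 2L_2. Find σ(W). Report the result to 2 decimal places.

31.11

Var(L_i) = (11)² = 121
By independence, Var(W) = (2)²Var(L_1) + (2)²Var(L_2)
= (2)²·121 + (2)²·121 = 968
σ(W) = √968 ≈ 31.11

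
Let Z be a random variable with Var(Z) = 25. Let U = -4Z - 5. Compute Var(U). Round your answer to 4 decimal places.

400.0000

Var(-4Z - 5) = (-4)²·Var(Z) = 16·25 = 400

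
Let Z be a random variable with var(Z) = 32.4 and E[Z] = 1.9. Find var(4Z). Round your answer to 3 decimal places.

var(4Z) = (4)²·var(Z) = 16·32.4 = 518.4

518.400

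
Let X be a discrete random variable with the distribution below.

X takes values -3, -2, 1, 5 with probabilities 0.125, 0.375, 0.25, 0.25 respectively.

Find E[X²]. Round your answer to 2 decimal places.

E[X²] = (-3)²(0.125) + (-2)²(0.375) + (1)²(0.25) + (5)²(0.25) = 9.125

9.13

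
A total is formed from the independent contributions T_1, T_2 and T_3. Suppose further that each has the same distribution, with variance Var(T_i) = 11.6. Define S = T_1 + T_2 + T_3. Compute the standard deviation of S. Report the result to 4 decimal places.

By independence, Var(S) = (1)²Var(T_1) + (1)²Var(T_2) + (1)²Var(T_3)
= (1)²·11.6 + (1)²·11.6 + (1)²·11.6 = 34.8
sd(S) = √34.8 ≈ 5.8992

5.8992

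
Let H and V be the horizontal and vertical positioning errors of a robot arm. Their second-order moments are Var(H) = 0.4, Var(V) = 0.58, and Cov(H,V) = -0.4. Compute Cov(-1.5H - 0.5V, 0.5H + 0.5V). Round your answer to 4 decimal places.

-0.0450

Cov(-1.5H - 0.5V, 0.5H + 0.5V) = (-1.5)(0.5)Var(H) + (-0.5)(0.5)Var(V) + [(-1.5)(0.5) + (-0.5)(0.5)]Cov(H,V)
= -0.75·0.4 + -0.25·0.58 + -1·-0.4 = -0.045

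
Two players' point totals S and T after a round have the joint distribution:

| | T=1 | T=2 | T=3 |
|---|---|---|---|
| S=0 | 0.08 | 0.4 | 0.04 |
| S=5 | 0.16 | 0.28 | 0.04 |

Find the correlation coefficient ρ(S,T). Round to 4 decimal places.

-0.1594

E[S] = 2.4,  E[T] = 1.84
E[ST] = 4.2
cov(S,T) = E[ST] − E[S]E[T] = 4.2 − (2.4)(1.84) = -0.216
Var(S) = 6.24,  Var(T) = 0.2944
ρ = -0.216 / √(6.24·0.2944) ≈ -0.1594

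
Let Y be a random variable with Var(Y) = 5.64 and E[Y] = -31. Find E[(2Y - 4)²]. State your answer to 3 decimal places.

4378.560

E[2Y - 4] = 2·-31 − 4 = -66
Var(2Y - 4) = (2)²·5.64 = 22.56
E[(2Y - 4)²] = Var((2Y - 4)) + (E[(2Y - 4)])² = 22.56 + (-66)² = 4378.56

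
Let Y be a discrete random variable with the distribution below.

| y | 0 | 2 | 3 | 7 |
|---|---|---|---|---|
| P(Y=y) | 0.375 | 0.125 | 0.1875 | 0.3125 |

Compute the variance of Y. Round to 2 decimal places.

E[Y] = (0)(0.375) + (2)(0.125) + (3)(0.1875) + (7)(0.3125) = 3
E[Y²] = (0)²(0.375) + (2)²(0.125) + (3)²(0.1875) + (7)²(0.3125) = 17.5
V(Y) = E[Y²] − (E[Y])² = 17.5 − (3)² = 8.5

8.50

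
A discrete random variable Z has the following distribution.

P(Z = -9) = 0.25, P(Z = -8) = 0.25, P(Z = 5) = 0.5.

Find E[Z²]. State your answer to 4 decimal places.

48.7500

E[Z²] = (-9)²(0.25) + (-8)²(0.25) + (5)²(0.5) = 48.75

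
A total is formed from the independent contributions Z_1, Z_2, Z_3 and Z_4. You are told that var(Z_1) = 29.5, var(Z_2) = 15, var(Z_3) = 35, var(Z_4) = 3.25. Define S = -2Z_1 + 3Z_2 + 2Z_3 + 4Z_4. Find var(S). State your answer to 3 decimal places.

By independence, var(S) = (-2)²var(Z_1) + (3)²var(Z_2) + (2)²var(Z_3) + (4)²var(Z_4)
= (-2)²·29.5 + (3)²·15 + (2)²·35 + (4)²·3.25 = 445

445.000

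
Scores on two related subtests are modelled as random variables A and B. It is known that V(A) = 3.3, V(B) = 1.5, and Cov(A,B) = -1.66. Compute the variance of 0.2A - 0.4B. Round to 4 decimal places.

0.6376

V(0.2A - 0.4B) = (0.2)²·V(A) + (-0.4)²·V(B) + 2·(0.2)·(-0.4)·Cov(A,B)
= 0.04·3.3 + 0.16·1.5 + -0.16·-1.66 = 0.6376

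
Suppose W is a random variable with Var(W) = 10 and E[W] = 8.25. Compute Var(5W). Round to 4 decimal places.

Var(5W) = (5)²·Var(W) = 25·10 = 250

250.0000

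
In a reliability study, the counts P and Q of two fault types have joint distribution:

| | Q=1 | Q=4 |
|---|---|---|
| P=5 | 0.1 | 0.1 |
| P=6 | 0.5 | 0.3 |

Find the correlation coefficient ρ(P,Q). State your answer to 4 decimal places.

-0.1021

E[P] = 5.8,  E[Q] = 2.2
E[PQ] = 12.7
cov(P,Q) = E[PQ] − E[P]E[Q] = 12.7 − (5.8)(2.2) = -0.06
Var(P) = 0.16,  Var(Q) = 2.16
ρ = -0.06 / √(0.16·2.16) ≈ -0.1021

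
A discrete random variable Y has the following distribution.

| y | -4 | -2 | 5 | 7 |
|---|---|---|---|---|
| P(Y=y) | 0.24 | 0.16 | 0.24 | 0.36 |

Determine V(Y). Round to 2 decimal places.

22.17

E[Y] = (-4)(0.24) + (-2)(0.16) + (5)(0.24) + (7)(0.36) = 2.44
E[Y²] = (-4)²(0.24) + (-2)²(0.16) + (5)²(0.24) + (7)²(0.36) = 28.12
V(Y) = E[Y²] − (E[Y])² = 28.12 − (2.44)² = 22.1664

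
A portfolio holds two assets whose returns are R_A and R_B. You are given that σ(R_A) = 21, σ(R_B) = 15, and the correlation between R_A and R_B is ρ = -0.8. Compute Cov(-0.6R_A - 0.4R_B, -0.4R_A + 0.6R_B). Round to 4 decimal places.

102.2400

var(R_A) = (21)² = 441;  var(R_B) = (15)² = 225
Cov(R_A,R_B) = ρ·σ(R_A)·σ(R_B) = -0.8·21·15 = -252
Cov(-0.6R_A - 0.4R_B, -0.4R_A + 0.6R_B) = (-0.6)(-0.4)var(R_A) + (-0.4)(0.6)var(R_B) + [(-0.6)(0.6) + (-0.4)(-0.4)]Cov(R_A,R_B)
= 0.24·441 + -0.24·225 + -0.2·-252 = 102.24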